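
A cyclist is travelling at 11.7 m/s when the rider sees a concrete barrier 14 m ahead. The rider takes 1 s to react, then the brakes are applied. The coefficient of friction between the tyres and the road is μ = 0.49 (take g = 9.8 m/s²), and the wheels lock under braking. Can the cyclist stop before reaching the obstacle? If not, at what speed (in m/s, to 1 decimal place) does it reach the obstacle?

No — it strikes the obstacle at 10.7 m/s

a = μg = 0.49 × 9.8 = 4.802 m/s².
Reaction distance = 11.7000 × 1 = 11.700 m.
Braking distance needed to stop: v²/(2a) = 136.890 / 9.604 = 14.253 m, so total needed = 11.700 + 14.253 = 25.953 m > 14 m — it cannot stop.
Distance remaining when braking begins: 14 − 11.700 = 2.300 m.
v² = v₀² − 2a·d = 136.890 − 2 × 4.802 × 2.300 = 114.801 m²/s².
v = √114.801 = 10.715 m/s.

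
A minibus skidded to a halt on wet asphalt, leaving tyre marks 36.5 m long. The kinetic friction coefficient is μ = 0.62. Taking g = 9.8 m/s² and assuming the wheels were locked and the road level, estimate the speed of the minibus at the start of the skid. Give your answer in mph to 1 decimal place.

Initial speed ≈ 47.1 mph

Deceleration a = μg = 0.62 × 9.8 = 6.076 m/s².
v = √(2a·d) = √(2 × 6.076 × 36.5) = √443.548 = 21.0606 m/s.
= 21.0606 ÷ 0.44704 = 47.111 mph.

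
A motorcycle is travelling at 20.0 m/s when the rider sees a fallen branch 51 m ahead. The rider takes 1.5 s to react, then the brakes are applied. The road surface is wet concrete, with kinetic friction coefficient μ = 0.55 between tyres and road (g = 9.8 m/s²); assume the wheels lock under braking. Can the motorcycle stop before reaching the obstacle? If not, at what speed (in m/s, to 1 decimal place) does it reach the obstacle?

a = μg = 0.55 × 9.8 = 5.390 m/s².
Reaction distance = 20.0000 × 1.5 = 30.000 m.
Braking distance needed to stop: v²/(2a) = 400.000 / 10.780 = 37.106 m, so total needed = 30.000 + 37.106 = 67.106 m > 51 m — it cannot stop.
Distance remaining when braking begins: 51 − 30.000 = 21.000 m.
v² = v₀² − 2a·d = 400.000 − 2 × 5.390 × 21.000 = 173.620 m²/s².
v = √173.620 = 13.176 m/s.

No — it strikes the obstacle at 13.2 m/s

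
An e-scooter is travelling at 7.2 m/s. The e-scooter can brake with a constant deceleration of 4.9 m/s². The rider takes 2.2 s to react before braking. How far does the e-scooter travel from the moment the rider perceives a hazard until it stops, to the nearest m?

Reaction distance = v·t_r = 7.2000 × 2.2 = 15.840 m.
Braking distance = v²/(2a) = 7.2000² / (2 × 4.900) = 51.840 / 9.800 = 5.290 m.
Total = 15.840 + 5.290 = 21.130 m.

Total stopping distance ≈ 21 m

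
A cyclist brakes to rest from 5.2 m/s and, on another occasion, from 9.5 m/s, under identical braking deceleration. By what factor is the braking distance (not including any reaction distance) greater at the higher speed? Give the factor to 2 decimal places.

Braking distance d = v²/(2a), so with a fixed, d ∝ v².
Factor = (9.5/5.2)² = 1.8269² = 3.3376.

Factor ≈ 3.34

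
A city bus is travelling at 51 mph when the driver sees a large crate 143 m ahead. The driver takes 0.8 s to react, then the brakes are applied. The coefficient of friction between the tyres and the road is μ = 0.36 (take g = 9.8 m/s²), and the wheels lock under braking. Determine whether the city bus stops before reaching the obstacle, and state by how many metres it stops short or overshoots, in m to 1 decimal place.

51 mph × 0.44704 = 22.7990 m/s.
a = μg = 0.36 × 9.8 = 3.528 m/s².
Reaction distance = 22.7990 × 0.8 = 18.239 m.
Braking distance = v²/(2a) = 519.794 / 7.056 = 73.667 m.
Total stopping distance = 18.239 + 73.667 = 91.906 m, vs 143 m available — it stops with 143 − 91.906 = 51.094 m to spare.

Yes — it stops 51.1 m short of the obstacle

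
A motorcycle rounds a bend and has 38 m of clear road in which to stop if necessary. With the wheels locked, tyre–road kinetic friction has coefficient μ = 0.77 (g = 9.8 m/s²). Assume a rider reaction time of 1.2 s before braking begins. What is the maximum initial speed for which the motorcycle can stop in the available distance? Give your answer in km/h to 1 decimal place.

a = μg = 0.77 × 9.8 = 7.546 m/s².
Stopping distance: v·t_r + v²/(2a) = 38 with t_r = 1.2 s and a = 7.546 m/s².
So v² + 18.110 v − 573.50 = 0.
Positive root: v = −a·t_r + √((a·t_r)² + 2a·d) = −9.055 + √(81.993 + 573.50) = 16.5476 m/s.
16.5476 m/s × 3.6 = 59.571 km/h.

Maximum speed ≈ 59.6 km/h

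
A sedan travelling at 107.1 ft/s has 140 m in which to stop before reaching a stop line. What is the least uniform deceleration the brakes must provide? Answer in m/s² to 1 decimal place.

107.1 ft/s × 0.3048 = 32.6441 m/s.
v² = 2a·d ⇒ a = v²/(2d) = 32.6441² / (2 × 140.000) = 1065.637 / 280.000 = 3.8058 m/s².

Required deceleration ≈ 3.8 m/s²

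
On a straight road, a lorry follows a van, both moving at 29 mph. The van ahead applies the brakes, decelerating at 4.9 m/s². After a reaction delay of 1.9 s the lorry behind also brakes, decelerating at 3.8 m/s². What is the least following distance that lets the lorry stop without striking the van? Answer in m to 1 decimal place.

Minimum gap ≈ 29.6 m

29 mph × 0.44704 = 12.9642 m/s.
Leader travels v²/(2a_L) = 168.070 / 9.800 = 17.150 m before stopping.
Follower covers v·t_r = 12.9642 × 1.9 = 24.632 m while reacting, then v²/(2a_F) = 168.070 / 7.600 = 22.114 m while braking, for a total of 24.632 + 22.114 = 46.746 m.
Since a_F ≤ a_L and the follower starts braking later, the follower is never slower than the leader, so the closest approach is when both have stopped.
Minimum gap = 46.746 − 17.150 = 29.596 m.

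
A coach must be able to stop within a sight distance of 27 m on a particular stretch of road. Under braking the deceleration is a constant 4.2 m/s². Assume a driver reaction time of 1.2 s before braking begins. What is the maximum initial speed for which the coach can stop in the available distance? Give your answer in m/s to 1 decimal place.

Stopping distance: v·t_r + v²/(2a) = 27 with t_r = 1.2 s and a = 4.200 m/s².
So v² + 10.080 v − 226.80 = 0.
Positive root: v = −a·t_r + √((a·t_r)² + 2a·d) = −5.040 + √(25.402 + 226.80) = 10.8409 m/s.

Maximum speed ≈ 10.8 m/s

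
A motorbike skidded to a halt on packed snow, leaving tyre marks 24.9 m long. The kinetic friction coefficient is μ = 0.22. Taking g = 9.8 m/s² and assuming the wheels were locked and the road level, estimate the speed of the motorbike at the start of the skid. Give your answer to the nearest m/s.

Deceleration a = μg = 0.22 × 9.8 = 2.156 m/s².
v = √(2a·d) = √(2 × 2.156 × 24.9) = √107.369 = 10.3619 m/s.

Initial speed ≈ 10 m/s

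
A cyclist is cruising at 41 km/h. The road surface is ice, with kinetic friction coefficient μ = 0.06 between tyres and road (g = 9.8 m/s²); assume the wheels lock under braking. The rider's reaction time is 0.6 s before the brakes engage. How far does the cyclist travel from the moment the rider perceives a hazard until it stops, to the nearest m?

41 km/h ÷ 3.6 = 11.3889 m/s.
a = μg = 0.06 × 9.8 = 0.588 m/s².
Reaction distance = v·t_r = 11.3889 × 0.6 = 6.833 m.
Braking distance = v²/(2a) = 11.3889² / (2 × 0.588) = 129.707 / 1.176 = 110.295 m.
Total = 6.833 + 110.295 = 117.128 m.

Total stopping distance ≈ 117 m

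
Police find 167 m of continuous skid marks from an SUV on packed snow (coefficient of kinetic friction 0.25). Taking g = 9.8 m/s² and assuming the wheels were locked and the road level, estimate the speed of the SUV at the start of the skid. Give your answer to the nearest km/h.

Initial speed ≈ 103 km/h

Deceleration a = μg = 0.25 × 9.8 = 2.450 m/s².
v = √(2a·d) = √(2 × 2.450 × 167) = √818.300 = 28.6059 m/s.
= 28.6059 × 3.6 = 102.981 km/h.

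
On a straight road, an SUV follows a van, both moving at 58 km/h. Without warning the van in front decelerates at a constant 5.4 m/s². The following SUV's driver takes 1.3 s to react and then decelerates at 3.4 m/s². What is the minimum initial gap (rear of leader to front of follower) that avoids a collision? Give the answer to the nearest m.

58 km/h ÷ 3.6 = 16.1111 m/s.
Leader travels v²/(2a_L) = 259.568 / 10.800 = 24.034 m before stopping.
Follower covers v·t_r = 16.1111 × 1.3 = 20.944 m while reacting, then v²/(2a_F) = 259.568 / 6.800 = 38.172 m while braking, for a total of 20.944 + 38.172 = 59.116 m.
Since a_F ≤ a_L and the follower starts braking later, the follower is never slower than the leader, so the closest approach is when both have stopped.
Minimum gap = 59.116 − 24.034 = 35.082 m.

Minimum gap ≈ 35 m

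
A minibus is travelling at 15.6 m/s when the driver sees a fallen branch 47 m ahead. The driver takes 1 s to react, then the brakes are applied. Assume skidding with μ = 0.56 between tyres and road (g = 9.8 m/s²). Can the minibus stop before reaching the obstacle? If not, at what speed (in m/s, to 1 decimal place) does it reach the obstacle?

Yes — it stops about 9.2 m short of the obstacle, so it never reaches it

a = μg = 0.56 × 9.8 = 5.488 m/s².
Reaction distance = 15.6000 × 1 = 15.600 m.
Braking distance = v²/(2a) = 243.360 / 10.976 = 22.172 m.
Total stopping distance = 15.600 + 22.172 = 37.772 m, vs 47 m available — it stops with 47 − 37.772 = 9.228 m to spare.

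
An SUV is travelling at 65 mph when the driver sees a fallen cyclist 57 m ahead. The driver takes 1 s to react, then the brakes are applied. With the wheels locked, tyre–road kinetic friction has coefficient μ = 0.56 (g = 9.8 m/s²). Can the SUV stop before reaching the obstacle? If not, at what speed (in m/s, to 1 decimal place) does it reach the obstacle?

No — it strikes the obstacle at 23.2 m/s

65 mph × 0.44704 = 29.0576 m/s.
a = μg = 0.56 × 9.8 = 5.488 m/s².
Reaction distance = 29.0576 × 1 = 29.058 m.
Braking distance needed to stop: v²/(2a) = 844.344 / 10.976 = 76.926 m, so total needed = 29.058 + 76.926 = 105.984 m > 57 m — it cannot stop.
Distance remaining when braking begins: 57 − 29.058 = 27.942 m.
v² = v₀² − 2a·d = 844.344 − 2 × 5.488 × 27.942 = 537.653 m²/s².
v = √537.653 = 23.187 m/s.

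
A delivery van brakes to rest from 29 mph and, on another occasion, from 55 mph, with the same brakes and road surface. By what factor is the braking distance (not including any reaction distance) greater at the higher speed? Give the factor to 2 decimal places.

Braking distance d = v²/(2a), so with a fixed, d ∝ v².
Factor = (55/29)² = 1.8966² = 3.5971.

Factor ≈ 3.60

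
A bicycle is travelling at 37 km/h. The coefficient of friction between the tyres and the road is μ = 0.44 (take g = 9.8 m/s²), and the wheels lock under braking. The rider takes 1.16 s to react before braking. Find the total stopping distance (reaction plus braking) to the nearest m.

Total stopping distance ≈ 24 m

37 km/h ÷ 3.6 = 10.2778 m/s.
a = μg = 0.44 × 9.8 = 4.312 m/s².
Reaction distance = v·t_r = 10.2778 × 1.16 = 11.922 m.
Braking distance = v²/(2a) = 10.2778² / (2 × 4.312) = 105.633 / 8.624 = 12.249 m.
Total = 11.922 + 12.249 = 24.171 m.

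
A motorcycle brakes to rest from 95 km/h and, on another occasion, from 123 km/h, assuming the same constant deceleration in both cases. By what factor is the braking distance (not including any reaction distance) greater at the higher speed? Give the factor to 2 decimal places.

Factor ≈ 1.68

Braking distance d = v²/(2a), so with a fixed, d ∝ v².
Factor = (123/95)² = 1.2947² = 1.6762.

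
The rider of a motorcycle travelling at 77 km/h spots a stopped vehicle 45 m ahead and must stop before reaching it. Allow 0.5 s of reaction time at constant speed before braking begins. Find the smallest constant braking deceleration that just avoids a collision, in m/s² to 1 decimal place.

Required deceleration ≈ 6.7 m/s²

77 km/h ÷ 3.6 = 21.3889 m/s.
Distance covered during reaction = 21.3889 × 0.5 = 10.694 m.
Distance available for braking: 45 − 10.694 = 34.306 m.
v² = 2a·d ⇒ a = v²/(2d) = 21.3889² / (2 × 34.306) = 457.485 / 68.612 = 6.6677 m/s².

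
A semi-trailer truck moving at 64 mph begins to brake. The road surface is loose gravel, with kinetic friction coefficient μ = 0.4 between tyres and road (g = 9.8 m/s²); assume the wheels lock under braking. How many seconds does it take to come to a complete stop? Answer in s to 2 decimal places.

64 mph × 0.44704 = 28.6106 m/s.
a = μg = 0.4 × 9.8 = 3.920 m/s².
Braking time = v/a = 28.6106 / 3.920 = 7.299 s.

Braking time ≈ 7.30 s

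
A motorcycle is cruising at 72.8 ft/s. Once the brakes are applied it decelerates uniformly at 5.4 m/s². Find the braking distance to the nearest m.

72.8 ft/s × 0.3048 = 22.1894 m/s.
Braking distance = v²/(2a) = 22.1894² / (2 × 5.400) = 492.369 / 10.800 = 45.590 m.

Braking distance ≈ 46 m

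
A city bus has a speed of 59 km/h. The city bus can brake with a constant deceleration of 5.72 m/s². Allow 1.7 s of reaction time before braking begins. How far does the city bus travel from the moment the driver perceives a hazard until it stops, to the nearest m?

Total stopping distance ≈ 51 m

59 km/h ÷ 3.6 = 16.3889 m/s.
Reaction distance = v·t_r = 16.3889 × 1.7 = 27.861 m.
Braking distance = v²/(2a) = 16.3889² / (2 × 5.720) = 268.596 / 11.440 = 23.479 m.
Total = 27.861 + 23.479 = 51.340 m.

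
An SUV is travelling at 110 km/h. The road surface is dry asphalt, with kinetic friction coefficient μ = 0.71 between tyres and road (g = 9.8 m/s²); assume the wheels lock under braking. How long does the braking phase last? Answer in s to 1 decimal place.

Braking time ≈ 4.4 s

110 km/h ÷ 3.6 = 30.5556 m/s.
a = μg = 0.71 × 9.8 = 6.958 m/s².
Braking time = v/a = 30.5556 / 6.958 = 4.391 s.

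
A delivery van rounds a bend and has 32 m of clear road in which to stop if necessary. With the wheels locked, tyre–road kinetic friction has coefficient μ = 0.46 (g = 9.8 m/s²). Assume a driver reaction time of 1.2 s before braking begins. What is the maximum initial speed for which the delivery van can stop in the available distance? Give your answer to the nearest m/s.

a = μg = 0.46 × 9.8 = 4.508 m/s².
Stopping distance: v·t_r + v²/(2a) = 32 with t_r = 1.2 s and a = 4.508 m/s².
So v² + 10.819 v − 288.51 = 0.
Positive root: v = −a·t_r + √((a·t_r)² + 2a·d) = −5.410 + √(29.268 + 288.51) = 12.4163 m/s.

Maximum speed ≈ 12 m/s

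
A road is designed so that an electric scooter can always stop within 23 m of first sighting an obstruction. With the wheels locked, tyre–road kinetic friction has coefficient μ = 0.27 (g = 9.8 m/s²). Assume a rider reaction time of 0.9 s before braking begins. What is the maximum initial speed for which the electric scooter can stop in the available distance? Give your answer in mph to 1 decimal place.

Maximum speed ≈ 19.9 mph

a = μg = 0.27 × 9.8 = 2.646 m/s².
Stopping distance: v·t_r + v²/(2a) = 23 with t_r = 0.9 s and a = 2.646 m/s².
So v² + 4.763 v − 121.72 = 0.
Positive root: v = −a·t_r + √((a·t_r)² + 2a·d) = −2.381 + √(5.669 + 121.72) = 8.9057 m/s.
8.9057 m/s ÷ 0.44704 = 19.921 mph.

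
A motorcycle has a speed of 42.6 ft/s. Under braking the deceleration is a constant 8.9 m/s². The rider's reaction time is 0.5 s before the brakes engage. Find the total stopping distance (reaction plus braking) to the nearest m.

42.6 ft/s × 0.3048 = 12.9845 m/s.
Reaction distance = v·t_r = 12.9845 × 0.5 = 6.492 m.
Braking distance = v²/(2a) = 12.9845² / (2 × 8.900) = 168.597 / 17.800 = 9.472 m.
Total = 6.492 + 9.472 = 15.964 m.

Total stopping distance ≈ 16 m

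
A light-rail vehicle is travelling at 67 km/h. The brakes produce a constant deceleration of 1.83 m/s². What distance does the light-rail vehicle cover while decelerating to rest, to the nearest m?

Braking distance ≈ 95 m

67 km/h ÷ 3.6 = 18.6111 m/s.
Braking distance = v²/(2a) = 18.6111² / (2 × 1.830) = 346.373 / 3.660 = 94.637 m.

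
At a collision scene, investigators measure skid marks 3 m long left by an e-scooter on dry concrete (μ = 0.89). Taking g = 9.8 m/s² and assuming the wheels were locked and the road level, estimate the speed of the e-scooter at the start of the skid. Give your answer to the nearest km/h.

Deceleration a = μg = 0.89 × 9.8 = 8.722 m/s².
v = √(2a·d) = √(2 × 8.722 × 3) = √52.332 = 7.2341 m/s.
= 7.2341 × 3.6 = 26.043 km/h.

Initial speed ≈ 26 km/h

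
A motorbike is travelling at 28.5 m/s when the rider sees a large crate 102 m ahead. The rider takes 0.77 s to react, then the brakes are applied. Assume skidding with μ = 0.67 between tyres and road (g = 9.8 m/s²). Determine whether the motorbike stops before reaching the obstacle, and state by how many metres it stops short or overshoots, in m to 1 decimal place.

a = μg = 0.67 × 9.8 = 6.566 m/s².
Reaction distance = 28.5000 × 0.77 = 21.945 m.
Braking distance = v²/(2a) = 812.250 / 13.132 = 61.853 m.
Total stopping distance = 21.945 + 61.853 = 83.798 m, vs 102 m available — it stops with 102 − 83.798 = 18.202 m to spare.

Yes — it stops 18.2 m short of the obstacle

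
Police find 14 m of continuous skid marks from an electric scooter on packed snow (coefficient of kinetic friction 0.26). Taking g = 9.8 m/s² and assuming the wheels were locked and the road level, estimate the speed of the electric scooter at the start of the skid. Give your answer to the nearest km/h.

Deceleration a = μg = 0.26 × 9.8 = 2.548 m/s².
v = √(2a·d) = √(2 × 2.548 × 14) = √71.344 = 8.4465 m/s.
= 8.4465 × 3.6 = 30.407 km/h.

Initial speed ≈ 30 km/h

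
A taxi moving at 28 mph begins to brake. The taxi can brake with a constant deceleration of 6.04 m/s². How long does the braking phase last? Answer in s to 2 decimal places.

28 mph × 0.44704 = 12.5171 m/s.
Braking time = v/a = 12.5171 / 6.040 = 2.072 s.

Braking time ≈ 2.07 s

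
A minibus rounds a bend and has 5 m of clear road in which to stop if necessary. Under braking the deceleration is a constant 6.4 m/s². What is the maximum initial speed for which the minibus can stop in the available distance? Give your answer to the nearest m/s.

Maximum speed ≈ 8 m/s

v²/(2a) = d ⇒ v = √(2 × 6.400 × 5) = √64.00 = 8.0000 m/s.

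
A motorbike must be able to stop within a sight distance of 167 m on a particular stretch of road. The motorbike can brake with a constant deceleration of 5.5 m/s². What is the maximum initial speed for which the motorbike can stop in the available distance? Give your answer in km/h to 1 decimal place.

v²/(2a) = d ⇒ v = √(2 × 5.500 × 167) = √1837.00 = 42.8602 m/s.
42.8602 m/s × 3.6 = 154.297 km/h.

Maximum speed ≈ 154.3 km/h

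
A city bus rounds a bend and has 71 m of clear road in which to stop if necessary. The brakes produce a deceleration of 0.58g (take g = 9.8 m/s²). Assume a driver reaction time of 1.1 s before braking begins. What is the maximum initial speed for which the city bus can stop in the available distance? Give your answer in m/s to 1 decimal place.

a = 0.58 × 9.8 = 5.684 m/s².
Stopping distance: v·t_r + v²/(2a) = 71 with t_r = 1.1 s and a = 5.684 m/s².
So v² + 12.505 v − 807.13 = 0.
Positive root: v = −a·t_r + √((a·t_r)² + 2a·d) = −6.252 + √(39.088 + 807.13) = 22.8378 m/s.

Maximum speed ≈ 22.8 m/s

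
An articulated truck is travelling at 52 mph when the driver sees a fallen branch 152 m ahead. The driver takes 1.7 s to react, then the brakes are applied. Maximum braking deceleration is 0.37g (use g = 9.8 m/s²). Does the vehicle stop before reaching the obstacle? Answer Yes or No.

Yes

52 mph × 0.44704 = 23.2461 m/s.
a = 0.37 × 9.8 = 3.626 m/s².
Reaction distance = 23.2461 × 1.7 = 39.518 m.
Braking distance = v²/(2a) = 540.381 / 7.252 = 74.515 m.
Total stopping distance = 39.518 + 74.515 = 114.033 m, vs 152 m available — it stops with 152 − 114.033 = 37.967 m to spare.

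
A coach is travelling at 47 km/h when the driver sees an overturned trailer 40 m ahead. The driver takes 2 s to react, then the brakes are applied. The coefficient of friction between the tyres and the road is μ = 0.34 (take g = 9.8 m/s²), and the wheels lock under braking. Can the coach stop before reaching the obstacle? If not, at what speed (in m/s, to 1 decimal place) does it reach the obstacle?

No — it strikes the obstacle at 8.8 m/s

47 km/h ÷ 3.6 = 13.0556 m/s.
a = μg = 0.34 × 9.8 = 3.332 m/s².
Reaction distance = 13.0556 × 2 = 26.111 m.
Braking distance needed to stop: v²/(2a) = 170.449 / 6.664 = 25.578 m, so total needed = 26.111 + 25.578 = 51.689 m > 40 m — it cannot stop.
Distance remaining when braking begins: 40 − 26.111 = 13.889 m.
v² = v₀² − 2a·d = 170.449 − 2 × 3.332 × 13.889 = 77.893 m²/s².
v = √77.893 = 8.826 m/s.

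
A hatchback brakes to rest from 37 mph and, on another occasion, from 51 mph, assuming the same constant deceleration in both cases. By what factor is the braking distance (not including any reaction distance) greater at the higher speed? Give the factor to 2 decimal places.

Factor ≈ 1.90

Braking distance d = v²/(2a), so with a fixed, d ∝ v².
Factor = (51/37)² = 1.3784² = 1.9000.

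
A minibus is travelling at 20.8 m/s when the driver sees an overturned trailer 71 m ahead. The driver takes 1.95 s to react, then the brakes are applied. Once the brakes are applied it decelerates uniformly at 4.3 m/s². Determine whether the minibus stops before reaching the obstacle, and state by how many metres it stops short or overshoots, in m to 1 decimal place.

No — it overshoots by 19.9 m

Reaction distance = 20.8000 × 1.95 = 40.560 m.
Braking distance = v²/(2a) = 432.640 / 8.600 = 50.307 m.
Total stopping distance = 40.560 + 50.307 = 90.867 m, vs 71 m available — it cannot stop in time and overshoots by 90.867 − 71 = 19.867 m.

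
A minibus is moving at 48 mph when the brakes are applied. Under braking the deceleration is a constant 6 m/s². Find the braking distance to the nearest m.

48 mph × 0.44704 = 21.4579 m/s.
Braking distance = v²/(2a) = 21.4579² / (2 × 6.000) = 460.441 / 12.000 = 38.370 m.

Braking distance ≈ 38 m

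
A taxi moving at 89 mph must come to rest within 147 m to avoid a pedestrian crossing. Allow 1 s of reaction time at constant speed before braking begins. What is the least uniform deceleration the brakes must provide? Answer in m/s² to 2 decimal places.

Required deceleration ≈ 7.38 m/s²

89 mph × 0.44704 = 39.7866 m/s.
Distance covered during reaction = 39.7866 × 1 = 39.787 m.
Distance available for braking: 147 − 39.787 = 107.213 m.
v² = 2a·d ⇒ a = v²/(2d) = 39.7866² / (2 × 107.213) = 1582.974 / 214.426 = 7.3824 m/s².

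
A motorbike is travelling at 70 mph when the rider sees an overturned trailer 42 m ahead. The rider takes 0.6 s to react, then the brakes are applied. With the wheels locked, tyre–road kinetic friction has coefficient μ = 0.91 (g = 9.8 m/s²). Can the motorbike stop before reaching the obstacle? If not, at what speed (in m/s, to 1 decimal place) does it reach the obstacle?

No — it strikes the obstacle at 23.8 m/s

70 mph × 0.44704 = 31.2928 m/s.
a = μg = 0.91 × 9.8 = 8.918 m/s².
Reaction distance = 31.2928 × 0.6 = 18.776 m.
Braking distance needed to stop: v²/(2a) = 979.239 / 17.836 = 54.902 m, so total needed = 18.776 + 54.902 = 73.678 m > 42 m — it cannot stop.
Distance remaining when braking begins: 42 − 18.776 = 23.224 m.
v² = v₀² − 2a·d = 979.239 − 2 × 8.918 × 23.224 = 565.016 m²/s².
v = √565.016 = 23.770 m/s.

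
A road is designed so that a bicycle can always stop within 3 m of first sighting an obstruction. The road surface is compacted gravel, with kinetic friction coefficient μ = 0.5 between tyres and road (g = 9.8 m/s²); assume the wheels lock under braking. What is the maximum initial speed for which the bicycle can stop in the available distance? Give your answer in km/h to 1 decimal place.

a = μg = 0.5 × 9.8 = 4.900 m/s².
v²/(2a) = d ⇒ v = √(2 × 4.900 × 3) = √29.40 = 5.4222 m/s.
5.4222 m/s × 3.6 = 19.520 km/h.

Maximum speed ≈ 19.5 km/h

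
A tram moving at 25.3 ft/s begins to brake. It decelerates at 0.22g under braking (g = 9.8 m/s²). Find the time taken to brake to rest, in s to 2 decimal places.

25.3 ft/s × 0.3048 = 7.7114 m/s.
a = 0.22 × 9.8 = 2.156 m/s².
Braking time = v/a = 7.7114 / 2.156 = 3.577 s.

Braking time ≈ 3.58 s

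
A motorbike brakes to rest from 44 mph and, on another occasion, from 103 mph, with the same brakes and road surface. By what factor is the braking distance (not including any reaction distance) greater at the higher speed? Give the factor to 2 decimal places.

Braking distance d = v²/(2a), so with a fixed, d ∝ v².
Factor = (103/44)² = 2.3409² = 5.4798.

Factor ≈ 5.48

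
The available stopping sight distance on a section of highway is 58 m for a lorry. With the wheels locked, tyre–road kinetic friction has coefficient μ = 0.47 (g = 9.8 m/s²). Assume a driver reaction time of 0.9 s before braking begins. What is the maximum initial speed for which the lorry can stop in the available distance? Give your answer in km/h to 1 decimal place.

Maximum speed ≈ 69.6 km/h

a = μg = 0.47 × 9.8 = 4.606 m/s².
Stopping distance: v·t_r + v²/(2a) = 58 with t_r = 0.9 s and a = 4.606 m/s².
So v² + 8.291 v − 534.30 = 0.
Positive root: v = −a·t_r + √((a·t_r)² + 2a·d) = −4.145 + √(17.181 + 534.30) = 19.3386 m/s.
19.3386 m/s × 3.6 = 69.619 km/h.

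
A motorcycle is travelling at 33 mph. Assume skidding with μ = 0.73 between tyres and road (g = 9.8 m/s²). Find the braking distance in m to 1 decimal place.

33 mph × 0.44704 = 14.7523 m/s.
a = μg = 0.73 × 9.8 = 7.154 m/s².
Braking distance = v²/(2a) = 14.7523² / (2 × 7.154) = 217.630 / 14.308 = 15.210 m.

Braking distance ≈ 15.2 m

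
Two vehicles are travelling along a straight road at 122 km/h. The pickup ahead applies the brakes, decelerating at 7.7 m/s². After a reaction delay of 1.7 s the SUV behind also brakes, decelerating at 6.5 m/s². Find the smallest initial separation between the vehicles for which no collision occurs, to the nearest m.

122 km/h ÷ 3.6 = 33.8889 m/s.
Leader travels v²/(2a_L) = 1148.458 / 15.400 = 74.575 m before stopping.
Follower covers v·t_r = 33.8889 × 1.7 = 57.611 m while reacting, then v²/(2a_F) = 1148.458 / 13.000 = 88.343 m while braking, for a total of 57.611 + 88.343 = 145.954 m.
Since a_F ≤ a_L and the follower starts braking later, the follower is never slower than the leader, so the closest approach is when both have stopped.
Minimum gap = 145.954 − 74.575 = 71.379 m.

Minimum gap ≈ 71 m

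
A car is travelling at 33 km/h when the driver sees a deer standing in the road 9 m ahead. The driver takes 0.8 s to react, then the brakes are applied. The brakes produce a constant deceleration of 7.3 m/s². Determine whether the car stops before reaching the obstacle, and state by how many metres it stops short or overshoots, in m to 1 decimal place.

33 km/h ÷ 3.6 = 9.1667 m/s.
Reaction distance = 9.1667 × 0.8 = 7.333 m.
Braking distance = v²/(2a) = 84.028 / 14.600 = 5.755 m.
Total stopping distance = 7.333 + 5.755 = 13.088 m, vs 9 m available — it cannot stop in time and overshoots by 13.088 − 9 = 4.088 m.

No — it overshoots by 4.1 m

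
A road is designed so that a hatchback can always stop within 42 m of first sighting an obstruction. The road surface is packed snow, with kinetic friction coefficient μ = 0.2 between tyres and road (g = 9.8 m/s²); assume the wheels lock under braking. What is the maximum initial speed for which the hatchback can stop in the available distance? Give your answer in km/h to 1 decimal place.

Maximum speed ≈ 46.2 km/h

a = μg = 0.2 × 9.8 = 1.960 m/s².
v²/(2a) = d ⇒ v = √(2 × 1.960 × 42) = √164.64 = 12.8312 m/s.
12.8312 m/s × 3.6 = 46.192 km/h.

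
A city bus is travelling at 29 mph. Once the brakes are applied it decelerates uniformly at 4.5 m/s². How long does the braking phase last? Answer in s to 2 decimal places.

Braking time ≈ 2.88 s

29 mph × 0.44704 = 12.9642 m/s.
Braking time = v/a = 12.9642 / 4.500 = 2.881 s.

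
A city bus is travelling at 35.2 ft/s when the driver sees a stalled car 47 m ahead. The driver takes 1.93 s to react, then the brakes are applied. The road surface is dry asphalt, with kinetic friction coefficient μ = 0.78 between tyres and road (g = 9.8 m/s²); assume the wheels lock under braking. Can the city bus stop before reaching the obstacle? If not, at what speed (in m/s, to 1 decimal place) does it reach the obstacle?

Yes — it stops about 18.8 m short of the obstacle, so it never reaches it

35.2 ft/s × 0.3048 = 10.7290 m/s.
a = μg = 0.78 × 9.8 = 7.644 m/s².
Reaction distance = 10.7290 × 1.93 = 20.707 m.
Braking distance = v²/(2a) = 115.111 / 15.288 = 7.530 m.
Total stopping distance = 20.707 + 7.530 = 28.237 m, vs 47 m available — it stops with 47 − 28.237 = 18.763 m to spare.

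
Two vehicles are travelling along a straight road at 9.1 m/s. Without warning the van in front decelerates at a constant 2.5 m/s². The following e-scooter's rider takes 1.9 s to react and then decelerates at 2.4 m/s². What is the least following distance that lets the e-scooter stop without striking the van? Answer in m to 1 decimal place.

Minimum gap ≈ 18.0 m

Leader travels v²/(2a_L) = 82.810 / 5.000 = 16.562 m before stopping.
Follower covers v·t_r = 9.1000 × 1.9 = 17.290 m while reacting, then v²/(2a_F) = 82.810 / 4.800 = 17.252 m while braking, for a total of 17.290 + 17.252 = 34.542 m.
Since a_F ≤ a_L and the follower starts braking later, the follower is never slower than the leader, so the closest approach is when both have stopped.
Minimum gap = 34.542 − 16.562 = 17.980 m.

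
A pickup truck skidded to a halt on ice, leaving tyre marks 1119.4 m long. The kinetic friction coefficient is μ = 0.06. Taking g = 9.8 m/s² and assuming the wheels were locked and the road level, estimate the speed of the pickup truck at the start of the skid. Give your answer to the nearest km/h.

Deceleration a = μg = 0.06 × 9.8 = 0.588 m/s².
v = √(2a·d) = √(2 × 0.588 × 1119.4) = √1316.414 = 36.2824 m/s.
= 36.2824 × 3.6 = 130.617 km/h.

Initial speed ≈ 131 km/h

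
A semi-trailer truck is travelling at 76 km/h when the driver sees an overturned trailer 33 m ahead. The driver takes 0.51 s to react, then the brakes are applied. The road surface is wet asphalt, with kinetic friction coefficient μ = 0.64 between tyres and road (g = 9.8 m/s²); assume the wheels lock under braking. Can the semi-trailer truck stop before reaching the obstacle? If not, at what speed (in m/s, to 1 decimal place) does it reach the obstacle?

No — it strikes the obstacle at 12.9 m/s

76 km/h ÷ 3.6 = 21.1111 m/s.
a = μg = 0.64 × 9.8 = 6.272 m/s².
Reaction distance = 21.1111 × 0.51 = 10.767 m.
Braking distance needed to stop: v²/(2a) = 445.679 / 12.544 = 35.529 m, so total needed = 10.767 + 35.529 = 46.296 m > 33 m — it cannot stop.
Distance remaining when braking begins: 33 − 10.767 = 22.233 m.
v² = v₀² − 2a·d = 445.679 − 2 × 6.272 × 22.233 = 166.788 m²/s².
v = √166.788 = 12.915 m/s.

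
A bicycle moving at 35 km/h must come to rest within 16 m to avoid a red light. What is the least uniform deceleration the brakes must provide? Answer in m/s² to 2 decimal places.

Required deceleration ≈ 2.95 m/s²

35 km/h ÷ 3.6 = 9.7222 m/s.
v² = 2a·d ⇒ a = v²/(2d) = 9.7222² / (2 × 16.000) = 94.521 / 32.000 = 2.9538 m/s².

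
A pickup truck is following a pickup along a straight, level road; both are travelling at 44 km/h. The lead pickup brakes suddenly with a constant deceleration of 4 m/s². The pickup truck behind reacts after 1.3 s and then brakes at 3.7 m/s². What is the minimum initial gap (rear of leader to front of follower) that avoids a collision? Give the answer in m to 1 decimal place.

44 km/h ÷ 3.6 = 12.2222 m/s.
Leader travels v²/(2a_L) = 149.382 / 8.000 = 18.673 m before stopping.
Follower covers v·t_r = 12.2222 × 1.3 = 15.889 m while reacting, then v²/(2a_F) = 149.382 / 7.400 = 20.187 m while braking, for a total of 15.889 + 20.187 = 36.076 m.
Since a_F ≤ a_L and the follower starts braking later, the follower is never slower than the leader, so the closest approach is when both have stopped.
Minimum gap = 36.076 − 18.673 = 17.403 m.

Minimum gap ≈ 17.4 m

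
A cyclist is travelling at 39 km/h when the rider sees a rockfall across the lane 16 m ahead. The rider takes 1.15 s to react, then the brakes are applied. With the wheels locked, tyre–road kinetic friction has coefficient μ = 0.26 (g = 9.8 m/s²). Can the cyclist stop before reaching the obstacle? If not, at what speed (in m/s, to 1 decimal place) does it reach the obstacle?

No — it strikes the obstacle at 10.0 m/s

39 km/h ÷ 3.6 = 10.8333 m/s.
a = μg = 0.26 × 9.8 = 2.548 m/s².
Reaction distance = 10.8333 × 1.15 = 12.458 m.
Braking distance needed to stop: v²/(2a) = 117.360 / 5.096 = 23.030 m, so total needed = 12.458 + 23.030 = 35.488 m > 16 m — it cannot stop.
Distance remaining when braking begins: 16 − 12.458 = 3.542 m.
v² = v₀² − 2a·d = 117.360 − 2 × 2.548 × 3.542 = 99.310 m²/s².
v = √99.310 = 9.965 m/s.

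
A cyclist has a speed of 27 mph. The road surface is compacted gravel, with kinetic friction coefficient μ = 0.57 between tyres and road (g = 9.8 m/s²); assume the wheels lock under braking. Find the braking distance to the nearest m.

27 mph × 0.44704 = 12.0701 m/s.
a = μg = 0.57 × 9.8 = 5.586 m/s².
Braking distance = v²/(2a) = 12.0701² / (2 × 5.586) = 145.687 / 11.172 = 13.040 m.

Braking distance ≈ 13 m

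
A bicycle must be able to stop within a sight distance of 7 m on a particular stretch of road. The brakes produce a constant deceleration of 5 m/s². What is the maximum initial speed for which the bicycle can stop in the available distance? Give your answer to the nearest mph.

v²/(2a) = d ⇒ v = √(2 × 5.000 × 7) = √70.00 = 8.3666 m/s.
8.3666 m/s ÷ 0.44704 = 18.716 mph.

Maximum speed ≈ 19 mph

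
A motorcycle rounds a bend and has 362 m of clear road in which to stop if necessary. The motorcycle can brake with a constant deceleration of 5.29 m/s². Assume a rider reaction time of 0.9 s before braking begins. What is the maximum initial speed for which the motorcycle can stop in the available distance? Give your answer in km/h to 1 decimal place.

Stopping distance: v·t_r + v²/(2a) = 362 with t_r = 0.9 s and a = 5.290 m/s².
So v² + 9.522 v − 3829.96 = 0.
Positive root: v = −a·t_r + √((a·t_r)² + 2a·d) = −4.761 + √(22.667 + 3829.96) = 57.3085 m/s.
57.3085 m/s × 3.6 = 206.311 km/h.

Maximum speed ≈ 206.3 km/h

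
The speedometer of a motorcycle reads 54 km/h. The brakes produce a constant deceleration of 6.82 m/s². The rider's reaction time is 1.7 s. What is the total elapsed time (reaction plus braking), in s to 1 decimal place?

Total time ≈ 3.9 s

54 km/h ÷ 3.6 = 15.0000 m/s.
Braking time = v/a = 15.0000 / 6.820 = 2.199 s.
Total = 1.7 + 2.199 = 3.899 s.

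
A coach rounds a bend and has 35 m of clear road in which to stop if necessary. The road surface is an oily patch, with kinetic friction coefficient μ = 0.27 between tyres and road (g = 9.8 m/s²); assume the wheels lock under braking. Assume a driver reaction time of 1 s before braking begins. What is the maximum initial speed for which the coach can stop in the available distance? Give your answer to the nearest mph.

a = μg = 0.27 × 9.8 = 2.646 m/s².
Stopping distance: v·t_r + v²/(2a) = 35 with t_r = 1 s and a = 2.646 m/s².
So v² + 5.292 v − 185.22 = 0.
Positive root: v = −a·t_r + √((a·t_r)² + 2a·d) = −2.646 + √(7.001 + 185.22) = 11.2184 m/s.
11.2184 m/s ÷ 0.44704 = 25.095 mph.

Maximum speed ≈ 25 mph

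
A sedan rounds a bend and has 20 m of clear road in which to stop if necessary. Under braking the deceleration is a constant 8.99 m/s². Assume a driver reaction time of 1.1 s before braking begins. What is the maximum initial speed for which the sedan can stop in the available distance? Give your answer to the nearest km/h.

Stopping distance: v·t_r + v²/(2a) = 20 with t_r = 1.1 s and a = 8.990 m/s².
So v² + 19.778 v − 359.60 = 0.
Positive root: v = −a·t_r + √((a·t_r)² + 2a·d) = −9.889 + √(97.792 + 359.60) = 11.4977 m/s.
11.4977 m/s × 3.6 = 41.392 km/h.

Maximum speed ≈ 41 km/h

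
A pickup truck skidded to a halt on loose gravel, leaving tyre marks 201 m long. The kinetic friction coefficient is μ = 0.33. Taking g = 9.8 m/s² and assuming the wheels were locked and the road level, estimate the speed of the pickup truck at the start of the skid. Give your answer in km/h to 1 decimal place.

Deceleration a = μg = 0.33 × 9.8 = 3.234 m/s².
v = √(2a·d) = √(2 × 3.234 × 201) = √1300.068 = 36.0565 m/s.
= 36.0565 × 3.6 = 129.803 km/h.

Initial speed ≈ 129.8 km/h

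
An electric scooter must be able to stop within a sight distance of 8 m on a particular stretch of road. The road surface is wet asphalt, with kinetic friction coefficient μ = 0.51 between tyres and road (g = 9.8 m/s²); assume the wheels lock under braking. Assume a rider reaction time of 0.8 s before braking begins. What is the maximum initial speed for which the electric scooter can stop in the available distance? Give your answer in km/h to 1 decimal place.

a = μg = 0.51 × 9.8 = 4.998 m/s².
Stopping distance: v·t_r + v²/(2a) = 8 with t_r = 0.8 s and a = 4.998 m/s².
So v² + 7.997 v − 79.97 = 0.
Positive root: v = −a·t_r + √((a·t_r)² + 2a·d) = −3.998 + √(15.984 + 79.97) = 5.7976 m/s.
5.7976 m/s × 3.6 = 20.871 km/h.

Maximum speed ≈ 20.9 km/h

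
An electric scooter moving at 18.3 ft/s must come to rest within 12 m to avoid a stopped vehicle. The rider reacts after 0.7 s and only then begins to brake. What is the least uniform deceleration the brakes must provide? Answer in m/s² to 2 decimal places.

Required deceleration ≈ 1.92 m/s²

18.3 ft/s × 0.3048 = 5.5778 m/s.
Distance covered during reaction = 5.5778 × 0.7 = 3.904 m.
Distance available for braking: 12 − 3.904 = 8.096 m.
v² = 2a·d ⇒ a = v²/(2d) = 5.5778² / (2 × 8.096) = 31.112 / 16.192 = 1.9214 m/s².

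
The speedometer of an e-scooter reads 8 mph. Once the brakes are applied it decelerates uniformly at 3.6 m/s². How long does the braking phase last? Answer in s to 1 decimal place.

Braking time ≈ 1.0 s

8 mph × 0.44704 = 3.5763 m/s.
Braking time = v/a = 3.5763 / 3.600 = 0.993 s.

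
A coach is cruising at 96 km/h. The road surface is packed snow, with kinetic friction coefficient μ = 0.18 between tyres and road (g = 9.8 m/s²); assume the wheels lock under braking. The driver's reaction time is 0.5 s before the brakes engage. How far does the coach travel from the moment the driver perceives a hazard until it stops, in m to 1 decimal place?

Total stopping distance ≈ 214.9 m

96 km/h ÷ 3.6 = 26.6667 m/s.
a = μg = 0.18 × 9.8 = 1.764 m/s².
Reaction distance = v·t_r = 26.6667 × 0.5 = 13.333 m.
Braking distance = v²/(2a) = 26.6667² / (2 × 1.764) = 711.113 / 3.528 = 201.563 m.
Total = 13.333 + 201.563 = 214.896 m.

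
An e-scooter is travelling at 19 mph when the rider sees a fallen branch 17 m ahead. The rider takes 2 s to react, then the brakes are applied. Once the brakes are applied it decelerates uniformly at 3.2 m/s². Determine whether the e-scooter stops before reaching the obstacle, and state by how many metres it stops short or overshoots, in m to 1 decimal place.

No — it overshoots by 11.3 m

19 mph × 0.44704 = 8.4938 m/s.
Reaction distance = 8.4938 × 2 = 16.988 m.
Braking distance = v²/(2a) = 72.145 / 6.400 = 11.273 m.
Total stopping distance = 16.988 + 11.273 = 28.261 m, vs 17 m available — it cannot stop in time and overshoots by 28.261 − 17 = 11.261 m.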